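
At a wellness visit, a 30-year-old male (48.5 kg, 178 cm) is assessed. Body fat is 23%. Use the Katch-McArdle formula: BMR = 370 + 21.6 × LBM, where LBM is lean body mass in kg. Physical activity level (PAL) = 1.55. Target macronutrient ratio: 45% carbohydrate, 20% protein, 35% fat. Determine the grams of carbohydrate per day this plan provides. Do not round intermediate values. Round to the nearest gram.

LBM = 48.5 × (1 − 0.23) = 37.345 kg. Katch-McArdle: BMR = 370 + 21.6 × 37.345 = 1176.652 kcal/day.
TEE = 1176.652 × 1.55 = 1823.8106 kcal/day.
Carbohydrate energy = 45% × 1823.8106 = 820.7148 kcal.
Carbohydrate = 820.7148 ÷ 4 kcal/g = 205.1787 g.

205 g/day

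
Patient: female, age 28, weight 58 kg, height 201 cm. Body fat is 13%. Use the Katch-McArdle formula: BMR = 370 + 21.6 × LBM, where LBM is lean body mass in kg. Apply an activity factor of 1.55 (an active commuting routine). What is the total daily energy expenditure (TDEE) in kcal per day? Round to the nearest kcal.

2263 kcal per day

LBM = 58 × (1 − 0.13) = 50.46 kg. Katch-McArdle: BMR = 370 + 21.6 × 50.46 = 1459.936 kcal/day.
TEE = BMR × activity factor = 1459.936 × 1.55 = 2262.9008 kcal/day.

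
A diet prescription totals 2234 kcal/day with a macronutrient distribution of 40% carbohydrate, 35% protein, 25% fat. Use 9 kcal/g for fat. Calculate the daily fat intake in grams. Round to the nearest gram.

Fat energy = 25% × 2234 = 558.5 kcal.
At 9 kcal/g: 558.5 ÷ 9 = 62.0556 g.

62 g/day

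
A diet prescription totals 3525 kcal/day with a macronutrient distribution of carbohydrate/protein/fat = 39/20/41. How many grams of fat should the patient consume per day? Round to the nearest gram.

161 g/day

Fat energy = 41% × 3525 = 1445.25 kcal.
At 9 kcal/g: 1445.25 ÷ 9 = 160.5833 g.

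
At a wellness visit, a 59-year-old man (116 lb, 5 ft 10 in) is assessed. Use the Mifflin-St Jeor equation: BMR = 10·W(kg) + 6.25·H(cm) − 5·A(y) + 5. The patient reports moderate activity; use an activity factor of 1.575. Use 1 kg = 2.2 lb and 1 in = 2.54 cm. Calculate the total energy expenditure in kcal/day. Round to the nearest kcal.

Convert to metric: weight = 116 ÷ 2.2 = 52.7273 kg; height = (5×12 + 10) × 2.54 = 70 × 2.54 = 177.8 cm.
Mifflin-St Jeor (male): BMR = 10(52.7273) + 6.25(177.8) − 5(59) + 5 = 527.2727 + 1111.25 − 295 + 5 = 1348.5227 kcal/day.
TEE = BMR × activity factor = 1348.5227 × 1.575 = 2123.9233 kcal/day.

2124 kcal/day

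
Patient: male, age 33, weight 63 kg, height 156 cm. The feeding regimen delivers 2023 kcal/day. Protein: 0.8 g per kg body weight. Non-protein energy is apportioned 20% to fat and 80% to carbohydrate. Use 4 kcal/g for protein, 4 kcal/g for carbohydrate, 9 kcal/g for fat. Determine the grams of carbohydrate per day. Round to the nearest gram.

Protein = 0.8 × 63 = 50.4 g → 50.4 × 4 = 201.6 kcal.
Non-protein calories = 2023 − 201.6 = 1821.4 kcal.
Fat: 20% × 1821.4 = 364.28 kcal; carbohydrate: 1457.12 kcal.
Carbohydrate: 1457.12 kcal ÷ 4 kcal/g = 364.28 g.

364 g/day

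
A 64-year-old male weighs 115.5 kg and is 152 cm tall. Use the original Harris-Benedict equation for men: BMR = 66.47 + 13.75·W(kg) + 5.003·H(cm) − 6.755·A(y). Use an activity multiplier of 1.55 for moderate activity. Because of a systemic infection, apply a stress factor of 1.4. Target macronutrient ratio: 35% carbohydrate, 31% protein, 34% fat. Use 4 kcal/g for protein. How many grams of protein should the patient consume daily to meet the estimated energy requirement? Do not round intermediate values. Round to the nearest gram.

Harris-Benedict: BMR = 66.47 + 13.75(115.5) + 5.003(152) − 6.755(64) = 1982.731 kcal/day.
TEE = 1982.731 × 1.55 = 3073.2331 kcal/day.
With stress factor 1.4: 3073.2331 × 1.4 = 4302.5263 kcal/day.
Protein energy = 31% × 4302.5263 = 1333.7831 kcal.
Protein = 1333.7831 ÷ 4 kcal/g = 333.4458 g.

333 g/day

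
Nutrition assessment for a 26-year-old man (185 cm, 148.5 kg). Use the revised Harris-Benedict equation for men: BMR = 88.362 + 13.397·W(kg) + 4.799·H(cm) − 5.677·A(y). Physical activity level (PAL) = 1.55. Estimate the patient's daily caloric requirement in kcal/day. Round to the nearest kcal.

Harris-Benedict: BMR = 88.362 + 13.397(148.5) + 4.799(185) − 5.677(26) = 2818.0295 kcal/day.
TEE = BMR × activity factor = 2818.0295 × 1.55 = 4367.9457 kcal/day.

4368 kcal/day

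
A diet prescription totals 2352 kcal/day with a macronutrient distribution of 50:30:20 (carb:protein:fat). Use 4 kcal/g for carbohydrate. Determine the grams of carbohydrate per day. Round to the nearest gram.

294 g/day

Carbohydrate energy = 50% × 2352 = 1176 kcal.
At 4 kcal/g: 1176 ÷ 4 = 294 g.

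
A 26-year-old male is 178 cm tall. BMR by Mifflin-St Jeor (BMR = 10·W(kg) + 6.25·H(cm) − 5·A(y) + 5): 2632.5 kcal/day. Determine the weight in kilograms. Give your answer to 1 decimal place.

164.5 kg

2632.5 = 10·W + 6.25(178) − 5(26) + 5
10·W = 2632.5 − 987.5 = 1645, so W = 164.5 kg.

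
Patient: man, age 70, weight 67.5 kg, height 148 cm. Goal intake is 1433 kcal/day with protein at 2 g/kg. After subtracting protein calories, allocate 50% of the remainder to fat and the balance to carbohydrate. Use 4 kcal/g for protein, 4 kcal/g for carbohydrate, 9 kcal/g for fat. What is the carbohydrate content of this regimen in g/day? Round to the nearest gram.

112 g/day

Protein = 2 × 67.5 = 135 g → 135 × 4 = 540 kcal.
Non-protein calories = 1433 − 540 = 893 kcal.
Fat: 50% × 893 = 446.5 kcal; carbohydrate: 446.5 kcal.
Carbohydrate: 446.5 kcal ÷ 4 kcal/g = 111.625 g.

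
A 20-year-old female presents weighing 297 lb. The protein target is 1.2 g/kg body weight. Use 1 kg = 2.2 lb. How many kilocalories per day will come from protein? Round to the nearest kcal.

648 kcal/day

Weight in kg = 297 ÷ 2.2 = 135 kg.
Protein = 1.2 g/kg × 135 kg = 162 g/day.
Protein energy = 162 g × 4 kcal/g = 648 kcal/day.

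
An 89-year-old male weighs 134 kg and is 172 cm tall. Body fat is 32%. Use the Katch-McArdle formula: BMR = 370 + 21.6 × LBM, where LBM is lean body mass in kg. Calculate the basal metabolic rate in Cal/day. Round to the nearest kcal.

LBM = 134 × (1 − 0.32) = 91.12 kg. Katch-McArdle: BMR = 370 + 21.6 × 91.12 = 2338.192 kcal/day.

2338 Cal/day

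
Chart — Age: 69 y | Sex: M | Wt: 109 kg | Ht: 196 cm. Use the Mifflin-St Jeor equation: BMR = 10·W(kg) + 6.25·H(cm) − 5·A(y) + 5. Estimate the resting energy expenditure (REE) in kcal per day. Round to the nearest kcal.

1975 kcal per day

Mifflin-St Jeor (male): BMR = 10(109) + 6.25(196) − 5(69) + 5 = 1090 + 1225 − 345 + 5 = 1975 kcal/day.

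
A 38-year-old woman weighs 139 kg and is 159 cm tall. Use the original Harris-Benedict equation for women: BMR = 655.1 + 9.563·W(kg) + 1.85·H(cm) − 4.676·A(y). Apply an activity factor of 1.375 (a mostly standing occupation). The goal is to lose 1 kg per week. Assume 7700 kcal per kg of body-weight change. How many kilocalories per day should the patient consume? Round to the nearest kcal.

1789 kilocalories per day

Harris-Benedict: BMR = 655.1 + 9.563(139) + 1.85(159) − 4.676(38) = 2100.819 kcal/day.
TEE = 2100.819 × 1.375 = 2888.6261 kcal/day.
Required daily deficit = 1 × 7700 ÷ 7 = 1100 kcal/day.
Target intake = 2888.6261 − 1100 = 1788.6261 kcal/day.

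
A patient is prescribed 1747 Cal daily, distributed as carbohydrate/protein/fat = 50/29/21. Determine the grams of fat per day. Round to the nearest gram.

41 g/day

Fat energy = 21% × 1747 = 366.87 kcal.
At 9 kcal/g: 366.87 ÷ 9 = 40.7633 g.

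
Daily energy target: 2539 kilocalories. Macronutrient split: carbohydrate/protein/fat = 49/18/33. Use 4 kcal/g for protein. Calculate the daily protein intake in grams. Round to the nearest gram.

Protein energy = 18% × 2539 = 457.02 kcal.
At 4 kcal/g: 457.02 ÷ 4 = 114.255 g.

114 g/day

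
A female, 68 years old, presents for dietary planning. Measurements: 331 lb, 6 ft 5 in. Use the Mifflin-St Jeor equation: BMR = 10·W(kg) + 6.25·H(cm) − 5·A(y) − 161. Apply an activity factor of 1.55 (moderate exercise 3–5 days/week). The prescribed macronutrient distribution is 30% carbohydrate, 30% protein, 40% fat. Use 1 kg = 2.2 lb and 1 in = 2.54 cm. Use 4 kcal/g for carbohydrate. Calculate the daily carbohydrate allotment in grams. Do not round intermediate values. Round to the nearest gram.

Convert to metric: weight = 331 ÷ 2.2 = 150.4545 kg; height = (6×12 + 5) × 2.54 = 77 × 2.54 = 195.58 cm.
Mifflin-St Jeor (female): BMR = 10(150.4545) + 6.25(195.58) − 5(68) − 161 = 1504.5455 + 1222.375 − 340 − 161 = 2225.9205 kcal/day.
TEE = 2225.9205 × 1.55 = 3450.1767 kcal/day.
Carbohydrate energy = 30% × 3450.1767 = 1035.053 kcal.
Carbohydrate = 1035.053 ÷ 4 kcal/g = 258.7633 g.

259 g/day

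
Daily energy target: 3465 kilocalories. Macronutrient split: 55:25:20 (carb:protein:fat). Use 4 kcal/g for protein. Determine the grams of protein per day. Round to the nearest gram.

Protein energy = 25% × 3465 = 866.25 kcal.
At 4 kcal/g: 866.25 ÷ 4 = 216.5625 g.

217 g/day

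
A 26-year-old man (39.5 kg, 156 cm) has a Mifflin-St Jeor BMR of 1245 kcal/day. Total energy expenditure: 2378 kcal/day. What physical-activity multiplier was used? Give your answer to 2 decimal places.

Activity factor = TEE ÷ BMR = 2378 ÷ 1245 = 1.91.

1.91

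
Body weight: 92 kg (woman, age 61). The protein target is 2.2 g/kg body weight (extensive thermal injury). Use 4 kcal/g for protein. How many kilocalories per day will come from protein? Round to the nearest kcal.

810 kcal/day

Protein = 2.2 g/kg × 92 kg = 202.4 g/day.
Protein energy = 202.4 g × 4 kcal/g = 809.6 kcal/day.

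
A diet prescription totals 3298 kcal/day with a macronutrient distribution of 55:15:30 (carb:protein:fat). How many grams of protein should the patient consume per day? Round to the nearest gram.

124 g/day

Protein energy = 15% × 3298 = 494.7 kcal.
At 4 kcal/g: 494.7 ÷ 4 = 123.675 g.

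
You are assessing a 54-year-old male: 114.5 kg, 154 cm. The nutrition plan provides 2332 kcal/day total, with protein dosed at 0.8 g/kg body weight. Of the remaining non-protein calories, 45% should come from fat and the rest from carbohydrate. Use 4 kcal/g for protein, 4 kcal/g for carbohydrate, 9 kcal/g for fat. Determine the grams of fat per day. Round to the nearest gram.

Protein = 0.8 × 114.5 = 91.6 g → 91.6 × 4 = 366.4 kcal.
Non-protein calories = 2332 − 366.4 = 1965.6 kcal.
Fat: 45% × 1965.6 = 884.52 kcal; carbohydrate: 1081.08 kcal.
Fat: 884.52 kcal ÷ 9 kcal/g = 98.28 g.

98 g/day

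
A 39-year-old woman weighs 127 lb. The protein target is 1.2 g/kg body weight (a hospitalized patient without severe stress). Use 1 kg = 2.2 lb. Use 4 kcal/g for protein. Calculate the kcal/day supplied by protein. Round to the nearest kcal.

277 kcal/day

Weight in kg = 127 ÷ 2.2 = 57.7273 kg.
Protein = 1.2 g/kg × 57.7273 kg = 69.2727 g/day.
Protein energy = 69.2727 g × 4 kcal/g = 277.0909 kcal/day.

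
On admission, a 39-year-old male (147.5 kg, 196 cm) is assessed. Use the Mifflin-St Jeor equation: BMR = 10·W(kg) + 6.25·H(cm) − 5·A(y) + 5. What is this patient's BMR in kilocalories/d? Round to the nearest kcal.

2510 kilocalories/d

Mifflin-St Jeor (male): BMR = 10(147.5) + 6.25(196) − 5(39) + 5 = 1475 + 1225 − 195 + 5 = 2510 kcal/day.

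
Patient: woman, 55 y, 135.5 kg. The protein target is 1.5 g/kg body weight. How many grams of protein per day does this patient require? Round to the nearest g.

203 g/day

Protein = 1.5 g/kg × 135.5 kg = 203.25 g/day.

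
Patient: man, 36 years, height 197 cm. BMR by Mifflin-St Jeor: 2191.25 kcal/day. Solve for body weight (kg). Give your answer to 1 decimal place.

113.5 kg

2191.25 = 10·W + 6.25(197) − 5(36) + 5
10·W = 2191.25 − 1056.25 = 1135, so W = 113.5 kg.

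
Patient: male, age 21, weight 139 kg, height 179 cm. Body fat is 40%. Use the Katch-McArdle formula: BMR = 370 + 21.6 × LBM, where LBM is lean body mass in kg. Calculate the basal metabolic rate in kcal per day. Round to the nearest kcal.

2171 kcal per day

LBM = 139 × (1 − 0.4) = 83.4 kg. Katch-McArdle: BMR = 370 + 21.6 × 83.4 = 2171.44 kcal/day.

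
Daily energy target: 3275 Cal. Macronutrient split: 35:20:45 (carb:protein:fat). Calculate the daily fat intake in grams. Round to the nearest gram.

Fat energy = 45% × 3275 = 1473.75 kcal.
At 9 kcal/g: 1473.75 ÷ 9 = 163.75 g.

164 g/day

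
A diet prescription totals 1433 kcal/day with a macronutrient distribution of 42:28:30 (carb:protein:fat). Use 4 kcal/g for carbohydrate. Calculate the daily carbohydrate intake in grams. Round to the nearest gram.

Carbohydrate energy = 42% × 1433 = 601.86 kcal.
At 4 kcal/g: 601.86 ÷ 4 = 150.465 g.

150 g/day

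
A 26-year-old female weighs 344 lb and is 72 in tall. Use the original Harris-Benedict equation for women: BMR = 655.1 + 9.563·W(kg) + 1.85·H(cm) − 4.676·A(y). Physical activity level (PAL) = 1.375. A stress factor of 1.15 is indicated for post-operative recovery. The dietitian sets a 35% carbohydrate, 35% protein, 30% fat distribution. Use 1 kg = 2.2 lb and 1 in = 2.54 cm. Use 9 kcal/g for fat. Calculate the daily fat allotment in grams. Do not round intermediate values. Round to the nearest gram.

Convert to metric: weight = 344 ÷ 2.2 = 156.3636 kg; height = 72 × 2.54 = 182.88 cm.
Harris-Benedict: BMR = 655.1 + 9.563(156.3636) + 1.85(182.88) − 4.676(26) = 2367.1575 kcal/day.
TEE = 2367.1575 × 1.375 = 3254.8415 kcal/day.
With stress factor 1.15: 3254.8415 × 1.15 = 3743.0677 kcal/day.
Fat energy = 30% × 3743.0677 = 1122.9203 kcal.
Fat = 1122.9203 ÷ 9 kcal/g = 124.7689 g.

125 g/day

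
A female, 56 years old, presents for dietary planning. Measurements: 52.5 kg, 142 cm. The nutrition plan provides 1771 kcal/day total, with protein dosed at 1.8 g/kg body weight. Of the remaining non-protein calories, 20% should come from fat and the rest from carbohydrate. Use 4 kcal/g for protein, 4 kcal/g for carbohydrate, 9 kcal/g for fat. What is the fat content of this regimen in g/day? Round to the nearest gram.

31 g/day

Protein = 1.8 × 52.5 = 94.5 g → 94.5 × 4 = 378 kcal.
Non-protein calories = 1771 − 378 = 1393 kcal.
Fat: 20% × 1393 = 278.6 kcal; carbohydrate: 1114.4 kcal.
Fat: 278.6 kcal ÷ 9 kcal/g = 30.9556 g.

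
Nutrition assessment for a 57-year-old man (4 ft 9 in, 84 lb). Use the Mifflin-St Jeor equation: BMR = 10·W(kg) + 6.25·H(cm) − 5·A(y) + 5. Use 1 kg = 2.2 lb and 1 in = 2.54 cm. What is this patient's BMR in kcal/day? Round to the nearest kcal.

1007 kcal/day

Convert to metric: weight = 84 ÷ 2.2 = 38.1818 kg; height = (4×12 + 9) × 2.54 = 57 × 2.54 = 144.78 cm.
Mifflin-St Jeor (male): BMR = 10(38.1818) + 6.25(144.78) − 5(57) + 5 = 381.8182 + 904.875 − 285 + 5 = 1006.6932 kcal/day.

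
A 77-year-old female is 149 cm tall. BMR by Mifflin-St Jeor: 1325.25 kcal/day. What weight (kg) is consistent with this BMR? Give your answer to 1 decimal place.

1325.25 = 10·W + 6.25(149) − 5(77) − 161
10·W = 1325.25 − 385.25 = 940, so W = 94 kg.

94.0 kg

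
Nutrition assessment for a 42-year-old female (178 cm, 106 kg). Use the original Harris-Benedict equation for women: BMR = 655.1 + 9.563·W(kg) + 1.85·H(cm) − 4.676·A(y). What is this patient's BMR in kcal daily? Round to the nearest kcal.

Harris-Benedict: BMR = 655.1 + 9.563(106) + 1.85(178) − 4.676(42) = 1801.686 kcal/day.

1802 kcal daily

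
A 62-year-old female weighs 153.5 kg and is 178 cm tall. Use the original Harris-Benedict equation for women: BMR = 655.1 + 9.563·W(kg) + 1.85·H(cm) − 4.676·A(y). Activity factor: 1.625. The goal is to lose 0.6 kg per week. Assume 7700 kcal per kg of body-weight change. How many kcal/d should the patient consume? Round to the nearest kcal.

Harris-Benedict: BMR = 655.1 + 9.563(153.5) + 1.85(178) − 4.676(62) = 2162.4085 kcal/day.
TEE = 2162.4085 × 1.625 = 3513.9138 kcal/day.
Required daily deficit = 0.6 × 7700 ÷ 7 = 660 kcal/day.
Target intake = 3513.9138 − 660 = 2853.9138 kcal/day.

2854 kcal/d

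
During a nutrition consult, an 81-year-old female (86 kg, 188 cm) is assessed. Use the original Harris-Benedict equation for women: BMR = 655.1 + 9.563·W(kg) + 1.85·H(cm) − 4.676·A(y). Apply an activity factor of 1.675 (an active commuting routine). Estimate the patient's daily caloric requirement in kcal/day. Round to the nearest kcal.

2423 kcal/day

Harris-Benedict: BMR = 655.1 + 9.563(86) + 1.85(188) − 4.676(81) = 1446.562 kcal/day.
TEE = BMR × activity factor = 1446.562 × 1.675 = 2422.9914 kcal/day.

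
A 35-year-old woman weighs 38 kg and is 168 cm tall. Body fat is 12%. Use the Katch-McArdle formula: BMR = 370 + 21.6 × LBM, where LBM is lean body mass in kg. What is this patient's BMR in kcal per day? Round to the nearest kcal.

1092 kcal per day

LBM = 38 × (1 − 0.12) = 33.44 kg. Katch-McArdle: BMR = 370 + 21.6 × 33.44 = 1092.304 kcal/day.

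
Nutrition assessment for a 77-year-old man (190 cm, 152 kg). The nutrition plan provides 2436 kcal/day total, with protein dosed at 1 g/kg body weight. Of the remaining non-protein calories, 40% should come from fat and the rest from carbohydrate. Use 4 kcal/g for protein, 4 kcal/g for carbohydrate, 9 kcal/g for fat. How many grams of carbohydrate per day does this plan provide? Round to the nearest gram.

274 g/day

Protein = 1 × 152 = 152 g → 152 × 4 = 608 kcal.
Non-protein calories = 2436 − 608 = 1828 kcal.
Fat: 40% × 1828 = 731.2 kcal; carbohydrate: 1096.8 kcal.
Carbohydrate: 1096.8 kcal ÷ 4 kcal/g = 274.2 g.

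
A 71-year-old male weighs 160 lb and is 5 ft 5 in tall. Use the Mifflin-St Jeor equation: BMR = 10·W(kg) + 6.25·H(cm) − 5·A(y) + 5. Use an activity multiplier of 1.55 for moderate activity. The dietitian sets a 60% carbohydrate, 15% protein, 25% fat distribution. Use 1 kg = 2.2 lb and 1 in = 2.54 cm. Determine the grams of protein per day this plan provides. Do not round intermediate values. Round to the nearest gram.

Convert to metric: weight = 160 ÷ 2.2 = 72.7273 kg; height = (5×12 + 5) × 2.54 = 65 × 2.54 = 165.1 cm.
Mifflin-St Jeor (male): BMR = 10(72.7273) + 6.25(165.1) − 5(71) + 5 = 727.2727 + 1031.875 − 355 + 5 = 1409.1477 kcal/day.
TEE = 1409.1477 × 1.55 = 2184.179 kcal/day.
Protein energy = 15% × 2184.179 = 327.6268 kcal.
Protein = 327.6268 ÷ 4 kcal/g = 81.9067 g.

82 g/day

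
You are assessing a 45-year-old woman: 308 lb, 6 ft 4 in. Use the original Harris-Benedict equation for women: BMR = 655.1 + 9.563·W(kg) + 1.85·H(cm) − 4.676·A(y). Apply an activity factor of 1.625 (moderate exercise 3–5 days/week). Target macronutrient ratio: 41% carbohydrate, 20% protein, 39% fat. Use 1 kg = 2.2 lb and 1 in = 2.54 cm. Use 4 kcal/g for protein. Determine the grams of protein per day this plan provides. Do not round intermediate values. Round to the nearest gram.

174 g/day

Convert to metric: weight = 308 ÷ 2.2 = 140 kg; height = (6×12 + 4) × 2.54 = 76 × 2.54 = 193.04 cm.
Harris-Benedict: BMR = 655.1 + 9.563(140) + 1.85(193.04) − 4.676(45) = 2140.624 kcal/day.
TEE = 2140.624 × 1.625 = 3478.514 kcal/day.
Protein energy = 20% × 3478.514 = 695.7028 kcal.
Protein = 695.7028 ÷ 4 kcal/g = 173.9257 g.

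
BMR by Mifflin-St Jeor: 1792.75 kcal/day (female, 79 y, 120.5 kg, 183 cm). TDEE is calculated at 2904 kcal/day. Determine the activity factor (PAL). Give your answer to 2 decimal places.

1.62

Activity factor = TEE ÷ BMR = 2904 ÷ 1792.75 = 1.62.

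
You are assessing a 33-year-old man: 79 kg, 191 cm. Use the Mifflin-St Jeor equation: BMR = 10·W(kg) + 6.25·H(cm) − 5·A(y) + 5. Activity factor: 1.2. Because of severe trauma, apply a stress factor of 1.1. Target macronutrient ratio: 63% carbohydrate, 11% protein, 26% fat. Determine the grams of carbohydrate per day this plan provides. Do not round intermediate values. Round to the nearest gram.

379 g/day

Mifflin-St Jeor (male): BMR = 10(79) + 6.25(191) − 5(33) + 5 = 790 + 1193.75 − 165 + 5 = 1823.75 kcal/day.
TEE = 1823.75 × 1.2 = 2188.5 kcal/day.
With stress factor 1.1: 2188.5 × 1.1 = 2407.35 kcal/day.
Carbohydrate energy = 63% × 2407.35 = 1516.6305 kcal.
Carbohydrate = 1516.6305 ÷ 4 kcal/g = 379.1576 g.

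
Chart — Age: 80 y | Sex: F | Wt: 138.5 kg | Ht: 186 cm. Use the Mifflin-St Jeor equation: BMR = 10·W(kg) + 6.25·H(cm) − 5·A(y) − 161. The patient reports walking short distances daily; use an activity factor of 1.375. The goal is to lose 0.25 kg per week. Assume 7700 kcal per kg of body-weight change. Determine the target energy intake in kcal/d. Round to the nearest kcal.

2456 kcal/d

Mifflin-St Jeor (female): BMR = 10(138.5) + 6.25(186) − 5(80) − 161 = 1385 + 1162.5 − 400 − 161 = 1986.5 kcal/day.
TEE = 1986.5 × 1.375 = 2731.4375 kcal/day.
Required daily deficit = 0.25 × 7700 ÷ 7 = 275 kcal/day.
Target intake = 2731.4375 − 275 = 2456.4375 kcal/day.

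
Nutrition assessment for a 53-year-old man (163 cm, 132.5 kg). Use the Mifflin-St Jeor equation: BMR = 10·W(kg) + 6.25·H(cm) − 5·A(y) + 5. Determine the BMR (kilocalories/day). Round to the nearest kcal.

Mifflin-St Jeor (male): BMR = 10(132.5) + 6.25(163) − 5(53) + 5 = 1325 + 1018.75 − 265 + 5 = 2083.75 kcal/day.

2084 kilocalories/day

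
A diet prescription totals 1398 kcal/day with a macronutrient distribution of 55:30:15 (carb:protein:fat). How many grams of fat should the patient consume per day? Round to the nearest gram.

Fat energy = 15% × 1398 = 209.7 kcal.
At 9 kcal/g: 209.7 ÷ 9 = 23.3 g.

23 g/day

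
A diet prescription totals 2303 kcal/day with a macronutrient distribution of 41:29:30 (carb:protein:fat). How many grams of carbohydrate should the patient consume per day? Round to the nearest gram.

236 g/day

Carbohydrate energy = 41% × 2303 = 944.23 kcal.
At 4 kcal/g: 944.23 ÷ 4 = 236.0575 g.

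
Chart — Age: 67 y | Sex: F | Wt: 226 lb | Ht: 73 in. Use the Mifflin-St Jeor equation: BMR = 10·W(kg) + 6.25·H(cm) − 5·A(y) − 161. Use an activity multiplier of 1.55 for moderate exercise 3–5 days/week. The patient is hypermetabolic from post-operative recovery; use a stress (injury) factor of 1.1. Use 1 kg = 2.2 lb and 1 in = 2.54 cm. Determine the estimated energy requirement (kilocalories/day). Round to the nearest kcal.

Convert to metric: weight = 226 ÷ 2.2 = 102.7273 kg; height = 73 × 2.54 = 185.42 cm.
Mifflin-St Jeor (female): BMR = 10(102.7273) + 6.25(185.42) − 5(67) − 161 = 1027.2727 + 1158.875 − 335 − 161 = 1690.1477 kcal/day.
TEE = BMR × activity factor = 1690.1477 × 1.55 = 2619.729 kcal/day.
Apply stress factor: 2619.729 × 1.1 = 2881.7019 kcal/day.

2882 kilocalories/day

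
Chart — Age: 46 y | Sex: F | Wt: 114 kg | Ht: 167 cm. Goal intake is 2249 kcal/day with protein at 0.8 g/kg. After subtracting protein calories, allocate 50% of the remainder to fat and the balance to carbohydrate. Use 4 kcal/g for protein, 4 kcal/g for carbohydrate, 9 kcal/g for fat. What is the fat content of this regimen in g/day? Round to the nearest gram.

Protein = 0.8 × 114 = 91.2 g → 91.2 × 4 = 364.8 kcal.
Non-protein calories = 2249 − 364.8 = 1884.2 kcal.
Fat: 50% × 1884.2 = 942.1 kcal; carbohydrate: 942.1 kcal.
Fat: 942.1 kcal ÷ 9 kcal/g = 104.6778 g.

105 g/day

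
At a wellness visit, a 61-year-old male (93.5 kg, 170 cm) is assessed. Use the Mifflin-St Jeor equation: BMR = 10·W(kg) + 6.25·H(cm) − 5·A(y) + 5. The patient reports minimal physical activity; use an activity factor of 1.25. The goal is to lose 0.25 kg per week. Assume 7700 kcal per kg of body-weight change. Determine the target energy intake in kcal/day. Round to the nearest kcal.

1847 kcal/day

Mifflin-St Jeor (male): BMR = 10(93.5) + 6.25(170) − 5(61) + 5 = 935 + 1062.5 − 305 + 5 = 1697.5 kcal/day.
TEE = 1697.5 × 1.25 = 2121.875 kcal/day.
Required daily deficit = 0.25 × 7700 ÷ 7 = 275 kcal/day.
Target intake = 2121.875 − 275 = 1846.875 kcal/day.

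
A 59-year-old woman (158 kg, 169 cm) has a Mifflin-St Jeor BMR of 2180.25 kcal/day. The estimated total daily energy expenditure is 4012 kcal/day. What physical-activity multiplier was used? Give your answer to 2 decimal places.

1.84

Activity factor = TEE ÷ BMR = 4012 ÷ 2180.25 = 1.84.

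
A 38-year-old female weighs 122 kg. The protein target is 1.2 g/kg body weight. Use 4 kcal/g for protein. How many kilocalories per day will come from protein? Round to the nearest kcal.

Protein = 1.2 g/kg × 122 kg = 146.4 g/day.
Protein energy = 146.4 g × 4 kcal/g = 585.6 kcal/day.

586 kcal/day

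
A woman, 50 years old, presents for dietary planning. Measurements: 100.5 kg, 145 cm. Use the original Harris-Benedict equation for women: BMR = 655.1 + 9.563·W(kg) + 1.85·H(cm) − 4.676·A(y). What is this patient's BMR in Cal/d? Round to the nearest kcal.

Harris-Benedict: BMR = 655.1 + 9.563(100.5) + 1.85(145) − 4.676(50) = 1650.6315 kcal/day.

1651 Cal/d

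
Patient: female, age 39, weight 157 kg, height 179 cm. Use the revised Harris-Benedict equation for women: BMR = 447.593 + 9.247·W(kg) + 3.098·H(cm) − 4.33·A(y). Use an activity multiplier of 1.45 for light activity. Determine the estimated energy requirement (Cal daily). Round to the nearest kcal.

3313 Cal daily

Harris-Benedict: BMR = 447.593 + 9.247(157) + 3.098(179) − 4.33(39) = 2285.044 kcal/day.
TEE = BMR × activity factor = 2285.044 × 1.45 = 3313.3138 kcal/day.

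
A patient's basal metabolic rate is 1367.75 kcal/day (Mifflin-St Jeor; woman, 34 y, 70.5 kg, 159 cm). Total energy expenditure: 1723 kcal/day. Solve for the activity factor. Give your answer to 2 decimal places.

Activity factor = TEE ÷ BMR = 1723 ÷ 1367.75 = 1.26.

1.26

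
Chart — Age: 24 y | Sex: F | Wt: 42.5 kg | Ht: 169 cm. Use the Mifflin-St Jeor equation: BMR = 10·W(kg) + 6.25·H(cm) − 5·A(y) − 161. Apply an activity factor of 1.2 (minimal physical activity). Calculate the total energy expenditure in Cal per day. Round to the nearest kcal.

Mifflin-St Jeor (female): BMR = 10(42.5) + 6.25(169) − 5(24) − 161 = 425 + 1056.25 − 120 − 161 = 1200.25 kcal/day.
TEE = BMR × activity factor = 1200.25 × 1.2 = 1440.3 kcal/day.

1440 Cal per day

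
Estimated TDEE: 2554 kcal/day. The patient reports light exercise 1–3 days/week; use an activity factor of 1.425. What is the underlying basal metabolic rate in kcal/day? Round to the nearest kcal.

1792 kcal/day

BMR = TEE ÷ activity factor = 2554 ÷ 1.425 = 1792.2807 kcal/day.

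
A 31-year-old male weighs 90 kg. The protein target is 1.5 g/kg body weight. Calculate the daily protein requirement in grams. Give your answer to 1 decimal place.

Protein = 1.5 g/kg × 90 kg = 135 g/day.

135.0 g/day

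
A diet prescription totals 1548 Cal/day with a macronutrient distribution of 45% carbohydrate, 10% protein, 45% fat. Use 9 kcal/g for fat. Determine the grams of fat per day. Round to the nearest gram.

Fat energy = 45% × 1548 = 696.6 kcal.
At 9 kcal/g: 696.6 ÷ 9 = 77.4 g.

77 g/day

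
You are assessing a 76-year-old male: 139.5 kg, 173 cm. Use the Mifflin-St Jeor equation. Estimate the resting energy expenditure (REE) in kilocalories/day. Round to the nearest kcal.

2101 kilocalories/day

Mifflin-St Jeor (male): BMR = 10(139.5) + 6.25(173) − 5(76) + 5 = 1395 + 1081.25 − 380 + 5 = 2101.25 kcal/day.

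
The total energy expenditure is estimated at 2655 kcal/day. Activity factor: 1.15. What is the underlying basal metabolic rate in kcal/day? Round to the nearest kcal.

2309 kcal/day

BMR = TEE ÷ activity factor = 2655 ÷ 1.15 = 2308.6957 kcal/day.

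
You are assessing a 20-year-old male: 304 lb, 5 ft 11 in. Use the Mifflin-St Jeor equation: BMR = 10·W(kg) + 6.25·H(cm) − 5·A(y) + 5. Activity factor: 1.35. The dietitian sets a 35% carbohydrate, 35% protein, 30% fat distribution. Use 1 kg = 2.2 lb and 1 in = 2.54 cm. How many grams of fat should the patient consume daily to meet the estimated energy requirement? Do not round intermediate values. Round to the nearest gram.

109 g/day

Convert to metric: weight = 304 ÷ 2.2 = 138.1818 kg; height = (5×12 + 11) × 2.54 = 71 × 2.54 = 180.34 cm.
Mifflin-St Jeor (male): BMR = 10(138.1818) + 6.25(180.34) − 5(20) + 5 = 1381.8182 + 1127.125 − 100 + 5 = 2413.9432 kcal/day.
TEE = 2413.9432 × 1.35 = 3258.8233 kcal/day.
Fat energy = 30% × 3258.8233 = 977.647 kcal.
Fat = 977.647 ÷ 9 kcal/g = 108.6274 g.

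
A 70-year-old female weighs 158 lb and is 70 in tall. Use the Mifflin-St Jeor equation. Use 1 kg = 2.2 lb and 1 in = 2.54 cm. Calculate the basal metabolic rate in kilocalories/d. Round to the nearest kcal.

Convert to metric: weight = 158 ÷ 2.2 = 71.8182 kg; height = 70 × 2.54 = 177.8 cm.
Mifflin-St Jeor (female): BMR = 10(71.8182) + 6.25(177.8) − 5(70) − 161 = 718.1818 + 1111.25 − 350 − 161 = 1318.4318 kcal/day.

1318 kilocalories/d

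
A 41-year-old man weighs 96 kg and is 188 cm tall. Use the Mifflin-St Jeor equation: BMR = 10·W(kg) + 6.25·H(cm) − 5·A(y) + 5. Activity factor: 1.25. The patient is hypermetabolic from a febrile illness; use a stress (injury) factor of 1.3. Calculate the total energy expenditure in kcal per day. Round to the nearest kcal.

3144 kcal per day

Mifflin-St Jeor (male): BMR = 10(96) + 6.25(188) − 5(41) + 5 = 960 + 1175 − 205 + 5 = 1935 kcal/day.
TEE = BMR × activity factor = 1935 × 1.25 = 2418.75 kcal/day.
Apply stress factor: 2418.75 × 1.3 = 3144.375 kcal/day.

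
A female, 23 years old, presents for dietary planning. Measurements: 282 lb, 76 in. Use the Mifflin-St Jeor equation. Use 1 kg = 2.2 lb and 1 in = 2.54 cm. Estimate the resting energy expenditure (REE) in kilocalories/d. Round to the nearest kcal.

Convert to metric: weight = 282 ÷ 2.2 = 128.1818 kg; height = 76 × 2.54 = 193.04 cm.
Mifflin-St Jeor (female): BMR = 10(128.1818) + 6.25(193.04) − 5(23) − 161 = 1281.8182 + 1206.5 − 115 − 161 = 2212.3182 kcal/day.

2212 kilocalories/d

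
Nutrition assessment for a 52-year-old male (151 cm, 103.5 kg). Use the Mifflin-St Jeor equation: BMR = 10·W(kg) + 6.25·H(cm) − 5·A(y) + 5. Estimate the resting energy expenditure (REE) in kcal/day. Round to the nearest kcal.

Mifflin-St Jeor (male): BMR = 10(103.5) + 6.25(151) − 5(52) + 5 = 1035 + 943.75 − 260 + 5 = 1723.75 kcal/day.

1724 kcal/day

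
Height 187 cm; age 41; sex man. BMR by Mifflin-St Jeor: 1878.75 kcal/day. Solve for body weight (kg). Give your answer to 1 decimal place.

91.0 kg

1878.75 = 10·W + 6.25(187) − 5(41) + 5
10·W = 1878.75 − 968.75 = 910, so W = 91 kg.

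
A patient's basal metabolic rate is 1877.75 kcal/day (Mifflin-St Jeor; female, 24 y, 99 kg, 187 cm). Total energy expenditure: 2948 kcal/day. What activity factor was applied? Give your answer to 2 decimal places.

Activity factor = TEE ÷ BMR = 2948 ÷ 1877.75 = 1.57.

1.57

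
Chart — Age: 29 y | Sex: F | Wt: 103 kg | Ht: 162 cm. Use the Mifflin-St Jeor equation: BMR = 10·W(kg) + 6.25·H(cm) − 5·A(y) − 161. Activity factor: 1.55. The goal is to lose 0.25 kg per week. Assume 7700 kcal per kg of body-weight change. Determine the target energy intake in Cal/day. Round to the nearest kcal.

Mifflin-St Jeor (female): BMR = 10(103) + 6.25(162) − 5(29) − 161 = 1030 + 1012.5 − 145 − 161 = 1736.5 kcal/day.
TEE = 1736.5 × 1.55 = 2691.575 kcal/day.
Required daily deficit = 0.25 × 7700 ÷ 7 = 275 kcal/day.
Target intake = 2691.575 − 275 = 2416.575 kcal/day.

2417 Cal/day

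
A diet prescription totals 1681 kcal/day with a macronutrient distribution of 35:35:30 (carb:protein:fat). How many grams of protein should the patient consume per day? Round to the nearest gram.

147 g/day

Protein energy = 35% × 1681 = 588.35 kcal.
At 4 kcal/g: 588.35 ÷ 4 = 147.0875 g.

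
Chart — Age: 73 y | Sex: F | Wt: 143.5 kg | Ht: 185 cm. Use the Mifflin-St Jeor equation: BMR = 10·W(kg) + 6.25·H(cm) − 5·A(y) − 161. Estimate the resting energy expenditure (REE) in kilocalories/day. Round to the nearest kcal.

Mifflin-St Jeor (female): BMR = 10(143.5) + 6.25(185) − 5(73) − 161 = 1435 + 1156.25 − 365 − 161 = 2065.25 kcal/day.

2065 kilocalories/day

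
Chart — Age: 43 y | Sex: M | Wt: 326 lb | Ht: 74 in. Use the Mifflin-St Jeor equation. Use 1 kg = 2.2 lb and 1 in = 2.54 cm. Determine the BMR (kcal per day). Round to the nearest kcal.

Convert to metric: weight = 326 ÷ 2.2 = 148.1818 kg; height = 74 × 2.54 = 187.96 cm.
Mifflin-St Jeor (male): BMR = 10(148.1818) + 6.25(187.96) − 5(43) + 5 = 1481.8182 + 1174.75 − 215 + 5 = 2446.5682 kcal/day.

2447 kcal per day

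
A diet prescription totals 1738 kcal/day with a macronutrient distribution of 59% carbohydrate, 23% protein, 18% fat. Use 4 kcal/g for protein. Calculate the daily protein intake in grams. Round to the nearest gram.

100 g/day

Protein energy = 23% × 1738 = 399.74 kcal.
At 4 kcal/g: 399.74 ÷ 4 = 99.935 g.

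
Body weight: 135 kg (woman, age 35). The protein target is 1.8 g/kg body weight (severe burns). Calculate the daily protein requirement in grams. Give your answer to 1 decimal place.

Protein = 1.8 g/kg × 135 kg = 243 g/day.

243.0 g/day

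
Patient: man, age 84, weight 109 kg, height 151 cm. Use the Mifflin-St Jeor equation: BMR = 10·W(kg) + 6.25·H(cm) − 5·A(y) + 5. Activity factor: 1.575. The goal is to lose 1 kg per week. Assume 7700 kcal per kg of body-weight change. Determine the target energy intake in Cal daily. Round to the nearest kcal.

1450 Cal daily

Mifflin-St Jeor (male): BMR = 10(109) + 6.25(151) − 5(84) + 5 = 1090 + 943.75 − 420 + 5 = 1618.75 kcal/day.
TEE = 1618.75 × 1.575 = 2549.5313 kcal/day.
Required daily deficit = 1 × 7700 ÷ 7 = 1100 kcal/day.
Target intake = 2549.5313 − 1100 = 1449.5313 kcal/day.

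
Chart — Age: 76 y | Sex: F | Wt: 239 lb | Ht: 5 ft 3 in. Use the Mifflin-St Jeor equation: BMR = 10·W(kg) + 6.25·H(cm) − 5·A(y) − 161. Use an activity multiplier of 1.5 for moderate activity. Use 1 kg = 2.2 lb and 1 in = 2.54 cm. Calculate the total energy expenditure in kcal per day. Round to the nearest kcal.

Convert to metric: weight = 239 ÷ 2.2 = 108.6364 kg; height = (5×12 + 3) × 2.54 = 63 × 2.54 = 160.02 cm.
Mifflin-St Jeor (female): BMR = 10(108.6364) + 6.25(160.02) − 5(76) − 161 = 1086.3636 + 1000.125 − 380 − 161 = 1545.4886 kcal/day.
TEE = BMR × activity factor = 1545.4886 × 1.5 = 2318.233 kcal/day.

2318 kcal per day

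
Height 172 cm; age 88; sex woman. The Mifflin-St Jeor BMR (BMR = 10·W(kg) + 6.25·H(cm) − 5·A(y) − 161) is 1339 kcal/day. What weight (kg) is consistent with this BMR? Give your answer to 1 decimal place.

1339 = 10·W + 6.25(172) − 5(88) − 161
10·W = 1339 − 474 = 865, so W = 86.5 kg.

86.5 kg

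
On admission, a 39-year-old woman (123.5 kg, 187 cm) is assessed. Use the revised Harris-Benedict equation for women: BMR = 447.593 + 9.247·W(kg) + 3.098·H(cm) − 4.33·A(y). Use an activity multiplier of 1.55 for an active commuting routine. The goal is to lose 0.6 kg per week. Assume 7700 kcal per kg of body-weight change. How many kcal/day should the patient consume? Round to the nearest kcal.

Harris-Benedict: BMR = 447.593 + 9.247(123.5) + 3.098(187) − 4.33(39) = 2000.0535 kcal/day.
TEE = 2000.0535 × 1.55 = 3100.0829 kcal/day.
Required daily deficit = 0.6 × 7700 ÷ 7 = 660 kcal/day.
Target intake = 3100.0829 − 660 = 2440.0829 kcal/day.

2440 kcal/day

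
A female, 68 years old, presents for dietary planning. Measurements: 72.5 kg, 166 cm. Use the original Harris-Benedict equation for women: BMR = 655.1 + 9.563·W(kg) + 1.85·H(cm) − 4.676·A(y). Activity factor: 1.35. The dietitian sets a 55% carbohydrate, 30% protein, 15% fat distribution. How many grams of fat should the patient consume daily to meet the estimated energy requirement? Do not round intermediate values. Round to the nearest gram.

Harris-Benedict: BMR = 655.1 + 9.563(72.5) + 1.85(166) − 4.676(68) = 1337.5495 kcal/day.
TEE = 1337.5495 × 1.35 = 1805.6918 kcal/day.
Fat energy = 15% × 1805.6918 = 270.8538 kcal.
Fat = 270.8538 ÷ 9 kcal/g = 30.0949 g.

30 g/day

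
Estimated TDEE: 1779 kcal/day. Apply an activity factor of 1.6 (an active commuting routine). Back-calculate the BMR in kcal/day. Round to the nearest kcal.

BMR = TEE ÷ activity factor = 1779 ÷ 1.6 = 1111.875 kcal/day.

1112 kcal/day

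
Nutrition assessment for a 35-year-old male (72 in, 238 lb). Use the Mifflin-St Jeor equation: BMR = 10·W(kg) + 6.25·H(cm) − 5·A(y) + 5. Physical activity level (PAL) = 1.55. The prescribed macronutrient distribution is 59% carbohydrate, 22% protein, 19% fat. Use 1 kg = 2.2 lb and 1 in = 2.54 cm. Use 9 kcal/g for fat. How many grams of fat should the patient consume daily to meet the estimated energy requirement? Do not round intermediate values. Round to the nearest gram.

67 g/day

Convert to metric: weight = 238 ÷ 2.2 = 108.1818 kg; height = 72 × 2.54 = 182.88 cm.
Mifflin-St Jeor (male): BMR = 10(108.1818) + 6.25(182.88) − 5(35) + 5 = 1081.8182 + 1143 − 175 + 5 = 2054.8182 kcal/day.
TEE = 2054.8182 × 1.55 = 3184.9682 kcal/day.
Fat energy = 19% × 3184.9682 = 605.144 kcal.
Fat = 605.144 ÷ 9 kcal/g = 67.2382 g.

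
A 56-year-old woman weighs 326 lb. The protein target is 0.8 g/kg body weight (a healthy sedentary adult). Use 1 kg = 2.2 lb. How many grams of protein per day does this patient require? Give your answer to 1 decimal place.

118.5 g/day

Weight in kg = 326 ÷ 2.2 = 148.1818 kg.
Protein = 0.8 g/kg × 148.1818 kg = 118.5455 g/day.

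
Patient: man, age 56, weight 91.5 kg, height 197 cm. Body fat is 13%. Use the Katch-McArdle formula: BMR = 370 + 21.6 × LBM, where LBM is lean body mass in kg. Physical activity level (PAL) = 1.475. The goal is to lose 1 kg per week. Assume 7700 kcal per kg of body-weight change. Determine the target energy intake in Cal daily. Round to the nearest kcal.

LBM = 91.5 × (1 − 0.13) = 79.605 kg. Katch-McArdle: BMR = 370 + 21.6 × 79.605 = 2089.468 kcal/day.
TEE = 2089.468 × 1.475 = 3081.9653 kcal/day.
Required daily deficit = 1 × 7700 ÷ 7 = 1100 kcal/day.
Target intake = 3081.9653 − 1100 = 1981.9653 kcal/day.

1982 Cal daily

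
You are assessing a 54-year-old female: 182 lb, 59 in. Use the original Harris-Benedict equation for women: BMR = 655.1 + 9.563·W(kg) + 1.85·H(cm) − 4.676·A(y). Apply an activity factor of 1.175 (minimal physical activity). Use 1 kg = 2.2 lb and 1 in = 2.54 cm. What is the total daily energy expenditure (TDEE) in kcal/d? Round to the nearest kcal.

Convert to metric: weight = 182 ÷ 2.2 = 82.7273 kg; height = 59 × 2.54 = 149.86 cm.
Harris-Benedict: BMR = 655.1 + 9.563(82.7273) + 1.85(149.86) − 4.676(54) = 1470.9579 kcal/day.
TEE = BMR × activity factor = 1470.9579 × 1.175 = 1728.3755 kcal/day.

1728 kcal/d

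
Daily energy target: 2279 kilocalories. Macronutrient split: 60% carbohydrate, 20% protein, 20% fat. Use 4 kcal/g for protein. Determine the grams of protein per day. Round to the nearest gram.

114 g/day

Protein energy = 20% × 2279 = 455.8 kcal.
At 4 kcal/g: 455.8 ÷ 4 = 113.95 g.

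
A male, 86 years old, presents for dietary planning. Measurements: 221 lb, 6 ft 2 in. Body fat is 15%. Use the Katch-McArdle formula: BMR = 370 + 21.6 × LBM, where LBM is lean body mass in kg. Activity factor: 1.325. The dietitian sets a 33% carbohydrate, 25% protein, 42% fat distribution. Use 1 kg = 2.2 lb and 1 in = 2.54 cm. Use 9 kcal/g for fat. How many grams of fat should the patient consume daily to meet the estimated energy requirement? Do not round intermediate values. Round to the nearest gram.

137 g/day

Convert to metric: weight = 221 ÷ 2.2 = 100.4545 kg; height = (6×12 + 2) × 2.54 = 74 × 2.54 = 187.96 cm.
LBM = 100.4545 × (1 − 0.15) = 85.3864 kg. Katch-McArdle: BMR = 370 + 21.6 × 85.3864 = 2214.3455 kcal/day.
TEE = 2214.3455 × 1.325 = 2934.0077 kcal/day.
Fat energy = 42% × 2934.0077 = 1232.2832 kcal.
Fat = 1232.2832 ÷ 9 kcal/g = 136.9204 g.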